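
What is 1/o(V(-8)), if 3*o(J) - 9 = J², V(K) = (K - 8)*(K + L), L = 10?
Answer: 3/1033 ≈ 0.0029042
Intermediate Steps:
V(K) = (-8 + K)*(10 + K) (V(K) = (K - 8)*(K + 10) = (-8 + K)*(10 + K))
o(J) = 3 + J²/3
1/o(V(-8)) = 1/(3 + (-80 + (-8)² + 2*(-8))²/3) = 1/(3 + (-80 + 64 - 16)²/3) = 1/(3 + (⅓)*(-32)²) = 1/(3 + (⅓)*1024) = 1/(3 + 1024/3) = 1/(1033/3) = 3/1033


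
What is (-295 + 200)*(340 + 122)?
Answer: -43890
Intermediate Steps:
(-295 + 200)*(340 + 122) = -95*462 = -43890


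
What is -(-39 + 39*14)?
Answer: -507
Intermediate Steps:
-(-39 + 39*14) = -(-39 + 546) = -1*507 = -507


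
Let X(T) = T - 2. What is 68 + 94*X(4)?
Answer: 256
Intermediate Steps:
X(T) = -2 + T
68 + 94*X(4) = 68 + 94*(-2 + 4) = 68 + 94*2 = 68 + 188 = 256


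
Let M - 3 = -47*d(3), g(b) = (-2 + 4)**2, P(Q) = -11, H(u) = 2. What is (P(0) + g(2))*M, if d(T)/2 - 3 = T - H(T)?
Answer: 2611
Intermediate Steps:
d(T) = 2 + 2*T (d(T) = 6 + 2*(T - 1*2) = 6 + 2*(T - 2) = 6 + 2*(-2 + T) = 6 + (-4 + 2*T) = 2 + 2*T)
g(b) = 4 (g(b) = 2**2 = 4)
M = -373 (M = 3 - 47*(2 + 2*3) = 3 - 47*(2 + 6) = 3 - 47*8 = 3 - 376 = -373)
(P(0) + g(2))*M = (-11 + 4)*(-373) = -7*(-373) = 2611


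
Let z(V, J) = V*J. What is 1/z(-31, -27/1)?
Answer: 1/837 ≈ 0.0011947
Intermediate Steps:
z(V, J) = J*V
1/z(-31, -27/1) = 1/(-27/1*(-31)) = 1/(-27*1*(-31)) = 1/(-27*(-31)) = 1/837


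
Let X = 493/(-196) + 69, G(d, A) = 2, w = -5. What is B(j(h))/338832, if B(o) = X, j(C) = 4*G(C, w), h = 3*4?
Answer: 13031/66411072 ≈ 0.00019622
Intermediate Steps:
h = 12
j(C) = 8 (j(C) = 4*2 = 8)
X = 13031/196 (X = 493*(-1/196) + 69 = -493/196 + 69 = 13031/196 ≈ 66.485)
B(o) = 13031/196
B(j(h))/338832 = (13031/196)/338832 = (13031/196)*(1/338832) = 13031/66411072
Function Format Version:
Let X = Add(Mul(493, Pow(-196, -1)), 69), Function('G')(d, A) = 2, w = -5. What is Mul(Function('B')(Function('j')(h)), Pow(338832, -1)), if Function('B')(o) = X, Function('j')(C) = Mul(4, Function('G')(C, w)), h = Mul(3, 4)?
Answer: Rational(13031, 66411072) ≈ 0.00019622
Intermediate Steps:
h = 12
Function('j')(C) = 8 (Function('j')(C) = Mul(4, 2) = 8)
X = Rational(13031, 196) (X = Add(Mul(493, Rational(-1, 196)), 69) = Add(Rational(-493, 196), 69) = Rational(13031, 196) ≈ 66.485)
Function('B')(o) = Rational(13031, 196)
Mul(Function('B')(Function('j')(h)), Pow(338832, -1)) = Mul(Rational(13031, 196), Pow(338832, -1)) = Mul(Rational(13031, 196), Rational(1, 338832)) = Rational(13031, 66411072)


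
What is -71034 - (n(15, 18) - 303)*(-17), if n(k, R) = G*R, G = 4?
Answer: -74961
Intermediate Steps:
n(k, R) = 4*R
-71034 - (n(15, 18) - 303)*(-17) = -71034 - (4*18 - 303)*(-17) = -71034 - (72 - 303)*(-17) = -71034 - (-231)*(-17) = -71034 - 1*3927 = -71034 - 3927 = -74961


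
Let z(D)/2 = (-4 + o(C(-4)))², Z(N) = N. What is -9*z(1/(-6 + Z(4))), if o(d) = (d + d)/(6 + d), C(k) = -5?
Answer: -3528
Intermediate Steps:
o(d) = 2*d/(6 + d) (o(d) = (2*d)/(6 + d) = 2*d/(6 + d))
z(D) = 392 (z(D) = 2*(-4 + 2*(-5)/(6 - 5))² = 2*(-4 + 2*(-5)/1)² = 2*(-4 + 2*(-5)*1)² = 2*(-4 - 10)² = 2*(-14)² = 2*196 = 392)
-9*z(1/(-6 + Z(4))) = -9*392 = -3528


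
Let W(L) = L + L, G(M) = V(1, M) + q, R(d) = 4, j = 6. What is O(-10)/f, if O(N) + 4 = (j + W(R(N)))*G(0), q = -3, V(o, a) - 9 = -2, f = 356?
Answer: 13/89 ≈ 0.14607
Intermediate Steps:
V(o, a) = 7 (V(o, a) = 9 - 2 = 7)
G(M) = 4 (G(M) = 7 - 3 = 4)
W(L) = 2*L
O(N) = 52 (O(N) = -4 + (6 + 2*4)*4 = -4 + (6 + 8)*4 = -4 + 14*4 = -4 + 56 = 52)
O(-10)/f = 52/356 = 52*(1/356) = 13/89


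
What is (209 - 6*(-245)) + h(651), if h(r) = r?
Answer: 2330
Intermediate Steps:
(209 - 6*(-245)) + h(651) = (209 - 6*(-245)) + 651 = (209 + 1470) + 651 = 1679 + 651 = 2330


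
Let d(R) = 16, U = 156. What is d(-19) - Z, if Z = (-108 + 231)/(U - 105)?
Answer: 231/17 ≈ 13.588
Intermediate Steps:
Z = 41/17 (Z = (-108 + 231)/(156 - 105) = 123/51 = 123*(1/51) = 41/17 ≈ 2.4118)
d(-19) - Z = 16 - 1*41/17 = 16 - 41/17 = 231/17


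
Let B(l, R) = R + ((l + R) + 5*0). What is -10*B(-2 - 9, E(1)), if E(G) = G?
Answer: 90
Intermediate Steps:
B(l, R) = l + 2*R (B(l, R) = R + ((R + l) + 0) = R + (R + l) = l + 2*R)
-10*B(-2 - 9, E(1)) = -10*((-2 - 9) + 2*1) = -10*(-11 + 2) = -10*(-9) = 90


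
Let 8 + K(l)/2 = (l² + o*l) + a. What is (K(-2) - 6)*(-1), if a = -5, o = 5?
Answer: 44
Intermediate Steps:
K(l) = -26 + 2*l² + 10*l (K(l) = -16 + 2*((l² + 5*l) - 5) = -16 + 2*(-5 + l² + 5*l) = -16 + (-10 + 2*l² + 10*l) = -26 + 2*l² + 10*l)
(K(-2) - 6)*(-1) = ((-26 + 2*(-2)² + 10*(-2)) - 6)*(-1) = ((-26 + 2*4 - 20) - 6)*(-1) = ((-26 + 8 - 20) - 6)*(-1) = (-38 - 6)*(-1) = -44*(-1) = 44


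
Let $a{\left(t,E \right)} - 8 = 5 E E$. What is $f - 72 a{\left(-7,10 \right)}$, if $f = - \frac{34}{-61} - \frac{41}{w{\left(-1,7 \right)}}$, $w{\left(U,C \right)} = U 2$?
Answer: $- \frac{4459703}{122} \approx -36555.0$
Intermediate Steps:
$w{\left(U,C \right)} = 2 U$
$a{\left(t,E \right)} = 8 + 5 E^{2}$ ($a{\left(t,E \right)} = 8 + 5 E E = 8 + 5 E^{2}$)
$f = \frac{2569}{122}$ ($f = - \frac{34}{-61} - \frac{41}{2 \left(-1\right)} = \left(-34\right) \left(- \frac{1}{61}\right) - \frac{41}{-2} = \frac{34}{61} - - \frac{41}{2} = \frac{34}{61} + \frac{41}{2} = \frac{2569}{122} \approx 21.057$)
$f - 72 a{\left(-7,10 \right)} = \frac{2569}{122} - 72 \left(8 + 5 \cdot 10^{2}\right) = \frac{2569}{122} - 72 \left(8 + 5 \cdot 100\right) = \frac{2569}{122} - 72 \left(8 + 500\right) = \frac{2569}{122} - 36576 = - \frac{4459703}{122}$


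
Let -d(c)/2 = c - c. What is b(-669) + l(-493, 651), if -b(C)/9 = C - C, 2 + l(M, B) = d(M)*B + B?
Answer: 649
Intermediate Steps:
d(c) = 0 (d(c) = -2*(c - c) = -2*0 = 0)
l(M, B) = -2 + B (l(M, B) = -2 + (0*B + B) = -2 + (0 + B) = -2 + B)
b(C) = 0 (b(C) = -9*(C - C) = -9*0 = 0)
b(-669) + l(-493, 651) = 0 + (-2 + 651) = 0 + 649 = 649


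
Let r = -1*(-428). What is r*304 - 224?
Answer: 129888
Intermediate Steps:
r = 428
r*304 - 224 = 428*304 - 224 = 130112 - 224 = 129888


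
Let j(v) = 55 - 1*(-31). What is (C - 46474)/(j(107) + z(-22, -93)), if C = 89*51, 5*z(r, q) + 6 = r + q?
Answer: -209675/309 ≈ -678.56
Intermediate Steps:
z(r, q) = -6/5 + q/5 + r/5 (z(r, q) = -6/5 + (r + q)/5 = -6/5 + (q + r)/5 = -6/5 + (q/5 + r/5) = -6/5 + q/5 + r/5)
j(v) = 86 (j(v) = 55 + 31 = 86)
C = 4539
(C - 46474)/(j(107) + z(-22, -93)) = (4539 - 46474)/(86 + (-6/5 + (⅕)*(-93) + (⅕)*(-22))) = -41935/(86 + (-6/5 - 93/5 - 22/5)) = -41935/(86 - 121/5) = -41935/309/5 = -41935*5/309 = -209675/309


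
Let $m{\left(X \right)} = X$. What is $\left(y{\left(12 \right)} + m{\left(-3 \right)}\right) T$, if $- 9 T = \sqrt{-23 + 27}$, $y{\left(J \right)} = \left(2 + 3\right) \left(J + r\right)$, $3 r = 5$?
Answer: $- \frac{392}{27} \approx -14.519$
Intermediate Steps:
$r = \frac{5}{3}$ ($r = \frac{1}{3} \cdot 5 = \frac{5}{3} \approx 1.6667$)
$y{\left(J \right)} = \frac{25}{3} + 5 J$ ($y{\left(J \right)} = \left(2 + 3\right) \left(J + \frac{5}{3}\right) = 5 \left(\frac{5}{3} + J\right) = \frac{25}{3} + 5 J$)
$T = - \frac{2}{9}$ ($T = - \frac{\sqrt{-23 + 27}}{9} = - \frac{\sqrt{4}}{9} = \left(- \frac{1}{9}\right) 2 = - \frac{2}{9} \approx -0.22222$)
$\left(y{\left(12 \right)} + m{\left(-3 \right)}\right) T = \left(\left(\frac{25}{3} + 5 \cdot 12\right) - 3\right) \left(- \frac{2}{9}\right) = \left(\left(\frac{25}{3} + 60\right) - 3\right) \left(- \frac{2}{9}\right) = \left(\frac{205}{3} - 3\right) \left(- \frac{2}{9}\right) = \frac{196}{3} \left(- \frac{2}{9}\right) = - \frac{392}{27}$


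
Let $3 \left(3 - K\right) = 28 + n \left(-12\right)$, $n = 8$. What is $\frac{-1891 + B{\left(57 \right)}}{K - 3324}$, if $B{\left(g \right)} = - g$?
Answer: $\frac{5844}{9895} \approx 0.5906$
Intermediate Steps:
$K = \frac{77}{3}$ ($K = 3 - \frac{28 + 8 \left(-12\right)}{3} = 3 - \frac{28 - 96}{3} = 3 - - \frac{68}{3} = 3 + \frac{68}{3} = \frac{77}{3} \approx 25.667$)
$\frac{-1891 + B{\left(57 \right)}}{K - 3324} = \frac{-1891 - 57}{\frac{77}{3} - 3324} = \frac{-1891 - 57}{- \frac{9895}{3}} = \left(-1948\right) \left(- \frac{3}{9895}\right) = \frac{5844}{9895}$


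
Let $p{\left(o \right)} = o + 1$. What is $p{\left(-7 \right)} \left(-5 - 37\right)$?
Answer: $252$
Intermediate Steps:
$p{\left(o \right)} = 1 + o$
$p{\left(-7 \right)} \left(-5 - 37\right) = \left(1 - 7\right) \left(-5 - 37\right) = \left(-6\right) \left(-42\right) = 252$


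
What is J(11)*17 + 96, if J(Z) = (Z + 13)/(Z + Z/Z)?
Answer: 130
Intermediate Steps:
J(Z) = (13 + Z)/(1 + Z) (J(Z) = (13 + Z)/(Z + 1) = (13 + Z)/(1 + Z))
J(11)*17 + 96 = ((13 + 11)/(1 + 11))*17 + 96 = (24/12)*17 + 96 = ((1/12)*24)*17 + 96 = 2*17 + 96 = 34 + 96 = 130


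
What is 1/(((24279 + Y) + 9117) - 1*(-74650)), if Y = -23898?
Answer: 1/84148 ≈ 1.1884e-5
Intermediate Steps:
1/(((24279 + Y) + 9117) - 1*(-74650)) = 1/(((24279 - 23898) + 9117) - 1*(-74650)) = 1/((381 + 9117) + 74650) = 1/(9498 + 74650) = 1/84148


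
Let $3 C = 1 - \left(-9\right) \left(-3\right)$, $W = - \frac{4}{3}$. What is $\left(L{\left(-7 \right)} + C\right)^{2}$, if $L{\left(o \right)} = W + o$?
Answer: $289$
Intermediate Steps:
$W = - \frac{4}{3}$ ($W = \left(-4\right) \frac{1}{3} = - \frac{4}{3} \approx -1.3333$)
$L{\left(o \right)} = - \frac{4}{3} + o$
$C = - \frac{26}{3}$ ($C = \frac{1 - \left(-9\right) \left(-3\right)}{3} = \frac{1 - 27}{3} = \frac{1}{3} \left(-26\right) = - \frac{26}{3} \approx -8.6667$)
$\left(L{\left(-7 \right)} + C\right)^{2} = \left(\left(- \frac{4}{3} - 7\right) - \frac{26}{3}\right)^{2} = \left(- \frac{25}{3} - \frac{26}{3}\right)^{2} = \left(-17\right)^{2} = 289$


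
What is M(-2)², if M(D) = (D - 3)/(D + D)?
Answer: 25/16 ≈ 1.5625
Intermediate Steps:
M(D) = (-3 + D)/(2*D) (M(D) = (-3 + D)/((2*D)) = (-3 + D)*(1/(2*D)) = (-3 + D)/(2*D))
M(-2)² = ((½)*(-3 - 2)/(-2))² = ((½)*(-½)*(-5))² = (5/4)² = 25/16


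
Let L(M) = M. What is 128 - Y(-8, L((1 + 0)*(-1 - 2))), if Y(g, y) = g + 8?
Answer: 128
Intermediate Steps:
Y(g, y) = 8 + g
128 - Y(-8, L((1 + 0)*(-1 - 2))) = 128 - (8 - 8) = 128 - 1*0 = 128 + 0 = 128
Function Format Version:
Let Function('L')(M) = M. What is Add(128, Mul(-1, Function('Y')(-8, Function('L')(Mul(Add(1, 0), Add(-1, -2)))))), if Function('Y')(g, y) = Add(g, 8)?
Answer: 128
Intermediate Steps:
Function('Y')(g, y) = Add(8, g)
Add(128, Mul(-1, Function('Y')(-8, Function('L')(Mul(Add(1, 0), Add(-1, -2)))))) = Add(128, Mul(-1, Add(8, -8))) = Add(128, Mul(-1, 0)) = Add(128, 0) = 128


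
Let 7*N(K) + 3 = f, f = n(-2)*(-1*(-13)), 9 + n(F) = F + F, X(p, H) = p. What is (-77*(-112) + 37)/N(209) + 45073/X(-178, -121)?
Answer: -9272081/15308 ≈ -605.70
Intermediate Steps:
n(F) = -9 + 2*F (n(F) = -9 + (F + F) = -9 + 2*F)
f = -169 (f = (-9 + 2*(-2))*(-1*(-13)) = (-9 - 4)*13 = -13*13 = -169)
N(K) = -172/7 (N(K) = -3/7 + (⅐)*(-169) = -3/7 - 169/7 = -172/7)
(-77*(-112) + 37)/N(209) + 45073/X(-178, -121) = (-77*(-112) + 37)/(-172/7) + 45073/(-178) = (8624 + 37)*(-7/172) + 45073*(-1/178) = 8661*(-7/172) - 45073/178 = -60627/172 - 45073/178 = -9272081/15308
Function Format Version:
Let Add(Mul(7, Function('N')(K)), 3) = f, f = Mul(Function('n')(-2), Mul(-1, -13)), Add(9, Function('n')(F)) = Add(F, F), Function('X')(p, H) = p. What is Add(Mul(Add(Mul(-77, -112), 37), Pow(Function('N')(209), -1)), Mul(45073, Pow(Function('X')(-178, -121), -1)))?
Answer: Rational(-9272081, 15308) ≈ -605.70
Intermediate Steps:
Function('n')(F) = Add(-9, Mul(2, F)) (Function('n')(F) = Add(-9, Add(F, F)) = Add(-9, Mul(2, F)))
f = -169 (f = Mul(Add(-9, Mul(2, -2)), Mul(-1, -13)) = Mul(Add(-9, -4), 13) = Mul(-13, 13) = -169)
Function('N')(K) = Rational(-172, 7) (Function('N')(K) = Add(Rational(-3, 7), Mul(Rational(1, 7), -169)) = Add(Rational(-3, 7), Rational(-169, 7)) = Rational(-172, 7))
Add(Mul(Add(Mul(-77, -112), 37), Pow(Function('N')(209), -1)), Mul(45073, Pow(Function('X')(-178, -121), -1))) = Add(Mul(Add(Mul(-77, -112), 37), Pow(Rational(-172, 7), -1)), Mul(45073, Pow(-178, -1))) = Add(Mul(Add(8624, 37), Rational(-7, 172)), Mul(45073, Rational(-1, 178))) = Add(Mul(8661, Rational(-7, 172)), Rational(-45073, 178)) = Add(Rational(-60627, 172), Rational(-45073, 178)) = Rational(-9272081, 15308)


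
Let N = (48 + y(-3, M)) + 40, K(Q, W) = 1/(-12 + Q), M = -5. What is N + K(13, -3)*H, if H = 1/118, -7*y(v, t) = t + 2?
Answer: 73049/826 ≈ 88.437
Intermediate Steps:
y(v, t) = -2/7 - t/7 (y(v, t) = -(t + 2)/7 = -(2 + t)/7 = -2/7 - t/7)
H = 1/118 ≈ 0.0084746
N = 619/7 (N = (48 + (-2/7 - ⅐*(-5))) + 40 = (48 + (-2/7 + 5/7)) + 40 = (48 + 3/7) + 40 = 339/7 + 40 = 619/7 ≈ 88.429)
N + K(13, -3)*H = 619/7 + (1/118)/(-12 + 13) = 619/7 + (1/118)/1 = 619/7 + 1*(1/118) = 619/7 + 1/118 = 73049/826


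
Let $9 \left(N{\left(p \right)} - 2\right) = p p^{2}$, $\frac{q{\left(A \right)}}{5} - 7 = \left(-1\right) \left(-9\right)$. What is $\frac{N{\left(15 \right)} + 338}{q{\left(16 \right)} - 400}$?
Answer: $- \frac{143}{64} \approx -2.2344$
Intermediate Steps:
$q{\left(A \right)} = 80$ ($q{\left(A \right)} = 35 + 5 \left(\left(-1\right) \left(-9\right)\right) = 35 + 5 \cdot 9 = 35 + 45 = 80$)
$N{\left(p \right)} = 2 + \frac{p^{3}}{9}$ ($N{\left(p \right)} = 2 + \frac{p p^{2}}{9} = 2 + \frac{p^{3}}{9}$)
$\frac{N{\left(15 \right)} + 338}{q{\left(16 \right)} - 400} = \frac{\left(2 + \frac{15^{3}}{9}\right) + 338}{80 - 400} = \frac{\left(2 + \frac{1}{9} \cdot 3375\right) + 338}{-320} = \left(\left(2 + 375\right) + 338\right) \left(- \frac{1}{320}\right) = \left(377 + 338\right) \left(- \frac{1}{320}\right) = 715 \left(- \frac{1}{320}\right) = - \frac{143}{64}$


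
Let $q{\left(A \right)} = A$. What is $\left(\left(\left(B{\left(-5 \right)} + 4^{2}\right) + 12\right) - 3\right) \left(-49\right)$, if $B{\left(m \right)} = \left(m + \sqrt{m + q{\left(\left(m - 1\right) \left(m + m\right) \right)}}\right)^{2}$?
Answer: $-5145 + 490 \sqrt{55} \approx -1511.1$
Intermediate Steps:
$B{\left(m \right)} = \left(m + \sqrt{m + 2 m \left(-1 + m\right)}\right)^{2}$ ($B{\left(m \right)} = \left(m + \sqrt{m + \left(m - 1\right) \left(m + m\right)}\right)^{2} = \left(m + \sqrt{m + \left(-1 + m\right) 2 m}\right)^{2} = \left(m + \sqrt{m + 2 m \left(-1 + m\right)}\right)^{2}$)
$\left(\left(\left(B{\left(-5 \right)} + 4^{2}\right) + 12\right) - 3\right) \left(-49\right) = \left(\left(\left(\left(-5 + \sqrt{- 5 \left(-1 + 2 \left(-5\right)\right)}\right)^{2} + 4^{2}\right) + 12\right) - 3\right) \left(-49\right) = \left(\left(\left(\left(-5 + \sqrt{- 5 \left(-1 - 10\right)}\right)^{2} + 16\right) + 12\right) - 3\right) \left(-49\right) = \left(\left(\left(\left(-5 + \sqrt{\left(-5\right) \left(-11\right)}\right)^{2} + 16\right) + 12\right) - 3\right) \left(-49\right) = \left(\left(\left(\left(-5 + \sqrt{55}\right)^{2} + 16\right) + 12\right) - 3\right) \left(-49\right) = \left(\left(\left(16 + \left(-5 + \sqrt{55}\right)^{2}\right) + 12\right) - 3\right) \left(-49\right) = \left(\left(28 + \left(-5 + \sqrt{55}\right)^{2}\right) - 3\right) \left(-49\right) = \left(25 + \left(-5 + \sqrt{55}\right)^{2}\right) \left(-49\right) = -1225 - 49 \left(-5 + \sqrt{55}\right)^{2}$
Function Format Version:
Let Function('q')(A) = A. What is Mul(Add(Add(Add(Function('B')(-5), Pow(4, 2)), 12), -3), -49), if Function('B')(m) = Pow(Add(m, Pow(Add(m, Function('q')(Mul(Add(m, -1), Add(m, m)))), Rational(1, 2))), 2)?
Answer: Add(-5145, Mul(490, Pow(55, Rational(1, 2)))) ≈ -1511.1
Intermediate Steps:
Function('B')(m) = Pow(Add(m, Pow(Add(m, Mul(2, m, Add(-1, m))), Rational(1, 2))), 2) (Function('B')(m) = Pow(Add(m, Pow(Add(m, Mul(Add(m, -1), Add(m, m))), Rational(1, 2))), 2) = Pow(Add(m, Pow(Add(m, Mul(Add(-1, m), Mul(2, m))), Rational(1, 2))), 2) = Pow(Add(m, Pow(Add(m, Mul(2, m, Add(-1, m))), Rational(1, 2))), 2))
Mul(Add(Add(Add(Function('B')(-5), Pow(4, 2)), 12), -3), -49) = Mul(Add(Add(Add(Pow(Add(-5, Pow(Mul(-5, Add(-1, Mul(2, -5))), Rational(1, 2))), 2), Pow(4, 2)), 12), -3), -49) = Mul(Add(Add(Add(Pow(Add(-5, Pow(Mul(-5, Add(-1, -10)), Rational(1, 2))), 2), 16), 12), -3), -49) = Mul(Add(Add(Add(Pow(Add(-5, Pow(Mul(-5, -11), Rational(1, 2))), 2), 16), 12), -3), -49) = Mul(Add(Add(Add(Pow(Add(-5, Pow(55, Rational(1, 2))), 2), 16), 12), -3), -49) = Mul(Add(Add(Add(16, Pow(Add(-5, Pow(55, Rational(1, 2))), 2)), 12), -3), -49) = Mul(Add(Add(28, Pow(Add(-5, Pow(55, Rational(1, 2))), 2)), -3), -49) = Mul(Add(25, Pow(Add(-5, Pow(55, Rational(1, 2))), 2)), -49) = Add(-1225, Mul(-49, Pow(Add(-5, Pow(55, Rational(1, 2))), 2)))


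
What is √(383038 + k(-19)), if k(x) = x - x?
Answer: √383038 ≈ 618.90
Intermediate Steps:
k(x) = 0
√(383038 + k(-19)) = √(383038 + 0) = √383038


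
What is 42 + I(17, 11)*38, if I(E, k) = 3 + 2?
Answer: 232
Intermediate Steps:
I(E, k) = 5
42 + I(17, 11)*38 = 42 + 5*38 = 42 + 190 = 232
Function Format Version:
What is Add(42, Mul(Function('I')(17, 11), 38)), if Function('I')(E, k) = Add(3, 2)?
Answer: 232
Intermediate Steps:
Function('I')(E, k) = 5
Add(42, Mul(Function('I')(17, 11), 38)) = Add(42, Mul(5, 38)) = Add(42, 190) = 232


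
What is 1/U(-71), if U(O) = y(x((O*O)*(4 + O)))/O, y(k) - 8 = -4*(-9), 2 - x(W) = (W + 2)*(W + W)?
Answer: -71/44 ≈ -1.6136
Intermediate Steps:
x(W) = 2 - 2*W*(2 + W) (x(W) = 2 - (W + 2)*(W + W) = 2 - (2 + W)*2*W = 2 - 2*W*(2 + W))
y(k) = 44 (y(k) = 8 - 4*(-9) = 8 + 36 = 44)
U(O) = 44/O
1/U(-71) = 1/(44/(-71)) = 1/(44*(-1/71)) = 1/(-44/71) = -71/44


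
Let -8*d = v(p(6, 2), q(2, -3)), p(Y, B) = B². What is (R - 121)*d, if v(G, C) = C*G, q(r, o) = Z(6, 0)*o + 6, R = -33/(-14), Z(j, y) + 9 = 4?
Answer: 4983/4 ≈ 1245.8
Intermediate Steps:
Z(j, y) = -5 (Z(j, y) = -9 + 4 = -5)
R = 33/14 (R = -33*(-1/14) = 33/14 ≈ 2.3571)
q(r, o) = 6 - 5*o (q(r, o) = -5*o + 6 = 6 - 5*o)
d = -21/2 (d = -(6 - 5*(-3))*2²/8 = -(6 + 15)*4/8 = -21*4/8 = -⅛*84 = -21/2 ≈ -10.500)
(R - 121)*d = (33/14 - 121)*(-21/2) = -1661/14*(-21/2) = 4983/4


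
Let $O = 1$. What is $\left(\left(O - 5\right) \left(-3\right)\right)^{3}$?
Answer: $1728$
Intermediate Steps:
$\left(\left(O - 5\right) \left(-3\right)\right)^{3} = \left(\left(1 - 5\right) \left(-3\right)\right)^{3} = \left(\left(-4\right) \left(-3\right)\right)^{3} = 12^{3} = 1728$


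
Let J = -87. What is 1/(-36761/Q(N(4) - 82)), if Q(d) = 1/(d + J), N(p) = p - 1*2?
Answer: 1/6139087 ≈ 1.6289e-7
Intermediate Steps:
N(p) = -2 + p (N(p) = p - 2 = -2 + p)
Q(d) = 1/(-87 + d) (Q(d) = 1/(d - 87) = 1/(-87 + d))
1/(-36761/Q(N(4) - 82)) = 1/(-(-6212609 + 36761*(-2 + 4))) = 1/(-36761/(1/(-87 + (2 - 82)))) = 1/(-36761/(1/(-87 - 80))) = 1/(-36761/(1/(-167))) = 1/(-36761/(-1/167)) = 1/(-36761*(-167)) = 1/6139087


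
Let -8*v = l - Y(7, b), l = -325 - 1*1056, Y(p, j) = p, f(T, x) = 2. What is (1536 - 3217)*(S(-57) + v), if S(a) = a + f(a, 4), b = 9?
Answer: -398397/2 ≈ -1.9920e+5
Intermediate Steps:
S(a) = 2 + a (S(a) = a + 2 = 2 + a)
l = -1381 (l = -325 - 1056 = -1381)
v = 347/2 (v = -(-1381 - 1*7)/8 = -(-1381 - 7)/8 = -⅛*(-1388) = 347/2 ≈ 173.50)
(1536 - 3217)*(S(-57) + v) = (1536 - 3217)*((2 - 57) + 347/2) = -1681*(-55 + 347/2) = -1681*237/2 = -398397/2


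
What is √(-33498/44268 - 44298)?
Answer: I*√2411397682806/7378 ≈ 210.47*I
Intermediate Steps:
√(-33498/44268 - 44298) = √(-33498*1/44268 - 44298) = √(-5583/7378 - 44298) = √(-326836227/7378) = I*√2411397682806/7378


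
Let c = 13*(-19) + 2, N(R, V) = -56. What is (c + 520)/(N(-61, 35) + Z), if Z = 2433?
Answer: 275/2377 ≈ 0.11569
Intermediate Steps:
c = -245 (c = -247 + 2 = -245)
(c + 520)/(N(-61, 35) + Z) = (-245 + 520)/(-56 + 2433) = 275/2377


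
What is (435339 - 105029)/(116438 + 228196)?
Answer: 165155/172317 ≈ 0.95844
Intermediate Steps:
(435339 - 105029)/(116438 + 228196) = 330310/344634 = 330310*(1/344634) = 165155/172317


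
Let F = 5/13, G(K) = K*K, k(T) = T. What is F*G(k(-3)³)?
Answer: 3645/13 ≈ 280.38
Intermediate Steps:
G(K) = K²
F = 5/13 (F = 5*(1/13) = 5/13 ≈ 0.38462)
F*G(k(-3)³) = 5*((-3)³)²/13 = (5/13)*(-27)² = (5/13)*729 = 3645/13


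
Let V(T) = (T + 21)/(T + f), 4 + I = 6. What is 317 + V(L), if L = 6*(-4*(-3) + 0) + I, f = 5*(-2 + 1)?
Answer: 21968/69 ≈ 318.38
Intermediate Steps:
I = 2 (I = -4 + 6 = 2)
f = -5 (f = 5*(-1) = -5)
L = 74 (L = 6*(-4*(-3) + 0) + 2 = 6*(12 + 0) + 2 = 6*12 + 2 = 72 + 2 = 74)
V(T) = (21 + T)/(-5 + T) (V(T) = (T + 21)/(T - 5) = (21 + T)/(-5 + T))
317 + V(L) = 317 + (21 + 74)/(-5 + 74) = 317 + 95/69 = 21968/69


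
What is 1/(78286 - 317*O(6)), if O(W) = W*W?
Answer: 1/66874 ≈ 1.4953e-5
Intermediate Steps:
O(W) = W²
1/(78286 - 317*O(6)) = 1/(78286 - 317*6²) = 1/(78286 - 317*36) = 1/(78286 - 11412) = 1/66874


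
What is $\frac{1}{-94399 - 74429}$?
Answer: $- \frac{1}{168828} \approx -5.9232 \cdot 10^{-6}$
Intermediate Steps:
$\frac{1}{-94399 - 74429} = \frac{1}{-168828} = - \frac{1}{168828}$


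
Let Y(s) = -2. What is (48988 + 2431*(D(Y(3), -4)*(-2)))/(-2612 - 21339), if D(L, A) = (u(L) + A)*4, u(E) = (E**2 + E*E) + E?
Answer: -10092/23951 ≈ -0.42136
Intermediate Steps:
u(E) = E + 2*E**2 (u(E) = (E**2 + E**2) + E = 2*E**2 + E = E + 2*E**2)
D(L, A) = 4*A + 4*L*(1 + 2*L) (D(L, A) = (L*(1 + 2*L) + A)*4 = (A + L*(1 + 2*L))*4 = 4*A + 4*L*(1 + 2*L))
(48988 + 2431*(D(Y(3), -4)*(-2)))/(-2612 - 21339) = (48988 + 2431*((4*(-4) + 4*(-2)*(1 + 2*(-2)))*(-2)))/(-2612 - 21339) = (48988 + 2431*((-16 + 4*(-2)*(1 - 4))*(-2)))/(-23951) = (48988 + 2431*((-16 + 4*(-2)*(-3))*(-2)))*(-1/23951) = (48988 + 2431*((-16 + 24)*(-2)))*(-1/23951) = (48988 + 2431*(8*(-2)))*(-1/23951) = (48988 + 2431*(-16))*(-1/23951) = (48988 - 38896)*(-1/23951) = 10092*(-1/23951) = -10092/23951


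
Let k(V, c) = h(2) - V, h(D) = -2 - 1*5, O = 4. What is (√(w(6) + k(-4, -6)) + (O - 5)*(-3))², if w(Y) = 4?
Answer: 16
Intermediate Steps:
h(D) = -7 (h(D) = -2 - 5 = -7)
k(V, c) = -7 - V
(√(w(6) + k(-4, -6)) + (O - 5)*(-3))² = (√(4 + (-7 - 1*(-4))) + (4 - 5)*(-3))² = (√(4 + (-7 + 4)) - 1*(-3))² = (√(4 - 3) + 3)² = (√1 + 3)² = (1 + 3)² = 4² = 16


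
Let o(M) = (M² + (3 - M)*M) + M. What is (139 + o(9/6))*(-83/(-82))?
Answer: 12035/82 ≈ 146.77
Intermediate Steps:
o(M) = M + M² + M*(3 - M) (o(M) = (M² + M*(3 - M)) + M = M + M² + M*(3 - M))
(139 + o(9/6))*(-83/(-82)) = (139 + 4*(9/6))*(-83/(-82)) = (139 + 4*(9*(⅙)))*(-83*(-1/82)) = (139 + 4*(3/2))*(83/82) = (139 + 6)*(83/82) = 145*(83/82) = 12035/82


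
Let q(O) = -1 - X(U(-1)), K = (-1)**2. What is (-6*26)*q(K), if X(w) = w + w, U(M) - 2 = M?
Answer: 468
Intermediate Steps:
U(M) = 2 + M
K = 1
X(w) = 2*w
q(O) = -3 (q(O) = -1 - 2*(2 - 1) = -1 - 2 = -3)
(-6*26)*q(K) = -6*26*(-3) = -156*(-3) = 468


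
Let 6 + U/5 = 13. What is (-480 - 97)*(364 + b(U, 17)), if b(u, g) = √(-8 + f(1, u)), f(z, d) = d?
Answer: -210028 - 1731*√3 ≈ -2.1303e+5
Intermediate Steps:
U = 35 (U = -30 + 5*13 = -30 + 65 = 35)
b(u, g) = √(-8 + u)
(-480 - 97)*(364 + b(U, 17)) = (-480 - 97)*(364 + √(-8 + 35)) = -577*(364 + √27) = -577*(364 + 3*√3) = -210028 - 1731*√3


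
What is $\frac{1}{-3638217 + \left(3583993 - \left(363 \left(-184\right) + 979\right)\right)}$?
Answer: $\frac{1}{11589} \approx 8.6289 \cdot 10^{-5}$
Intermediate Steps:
$\frac{1}{-3638217 + \left(3583993 - \left(363 \left(-184\right) + 979\right)\right)} = \frac{1}{-3638217 + \left(3583993 - \left(-66792 + 979\right)\right)} = \frac{1}{-3638217 + \left(3583993 - -65813\right)} = \frac{1}{-3638217 + \left(3583993 + 65813\right)} = \frac{1}{-3638217 + 3649806} = \frac{1}{11589}$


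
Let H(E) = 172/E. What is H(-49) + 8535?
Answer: 418043/49 ≈ 8531.5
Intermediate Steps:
H(-49) + 8535 = 172/(-49) + 8535 = 172*(-1/49) + 8535 = -172/49 + 8535 = 418043/49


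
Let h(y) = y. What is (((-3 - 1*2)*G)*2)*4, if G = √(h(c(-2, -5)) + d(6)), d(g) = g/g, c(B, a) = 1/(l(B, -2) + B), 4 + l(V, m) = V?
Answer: -10*√14 ≈ -37.417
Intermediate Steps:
l(V, m) = -4 + V
c(B, a) = 1/(-4 + 2*B) (c(B, a) = 1/((-4 + B) + B) = 1/(-4 + 2*B))
d(g) = 1
G = √14/4 (G = √(1/(2*(-2 - 2)) + 1) = √((½)/(-4) + 1) = √((½)*(-¼) + 1) = √(-⅛ + 1) = √(7/8) = √14/4 ≈ 0.93541)
(((-3 - 1*2)*G)*2)*4 = (((-3 - 1*2)*(√14/4))*2)*4 = (((-3 - 2)*(√14/4))*2)*4 = (-5*√14/4*2)*4 = -5*√14/2*4 = -10*√14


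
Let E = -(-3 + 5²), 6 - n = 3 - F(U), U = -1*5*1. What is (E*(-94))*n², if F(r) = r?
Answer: 8272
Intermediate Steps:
U = -5 (U = -5*1 = -5)
n = -2 (n = 6 - (3 - 1*(-5)) = 6 - (3 + 5) = 6 - 1*8 = 6 - 8 = -2)
E = -22 (E = -(-3 + 25) = -1*22 = -22)
(E*(-94))*n² = -22*(-94)*(-2)² = 2068*4 = 8272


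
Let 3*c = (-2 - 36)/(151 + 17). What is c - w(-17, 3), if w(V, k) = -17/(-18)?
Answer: -257/252 ≈ -1.0198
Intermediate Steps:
w(V, k) = 17/18 (w(V, k) = -17*(-1/18) = 17/18)
c = -19/252 (c = ((-2 - 36)/(151 + 17))/3 = (-38/168)/3 = (-38*1/168)/3 = (1/3)*(-19/84) = -19/252 ≈ -0.075397)
c - w(-17, 3) = -19/252 - 1*17/18 = -19/252 - 17/18 = -257/252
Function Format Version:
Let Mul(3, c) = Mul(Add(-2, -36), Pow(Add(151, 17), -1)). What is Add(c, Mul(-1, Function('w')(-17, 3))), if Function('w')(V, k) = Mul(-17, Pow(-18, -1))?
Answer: Rational(-257, 252) ≈ -1.0198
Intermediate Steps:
Function('w')(V, k) = Rational(17, 18) (Function('w')(V, k) = Mul(-17, Rational(-1, 18)) = Rational(17, 18))
c = Rational(-19, 252) (c = Mul(Rational(1, 3), Mul(Add(-2, -36), Pow(Add(151, 17), -1))) = Mul(Rational(1, 3), Mul(-38, Pow(168, -1))) = Mul(Rational(1, 3), Mul(-38, Rational(1, 168))) = Mul(Rational(1, 3), Rational(-19, 84)) = Rational(-19, 252) ≈ -0.075397)
Add(c, Mul(-1, Function('w')(-17, 3))) = Add(Rational(-19, 252), Mul(-1, Rational(17, 18))) = Add(Rational(-19, 252), Rational(-17, 18)) = Rational(-257, 252)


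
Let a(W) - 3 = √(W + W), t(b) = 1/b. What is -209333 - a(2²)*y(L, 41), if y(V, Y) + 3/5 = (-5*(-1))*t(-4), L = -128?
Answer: -4186549/20 + 37*√2/10 ≈ -2.0932e+5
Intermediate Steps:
a(W) = 3 + √2*√W (a(W) = 3 + √(W + W) = 3 + √(2*W) = 3 + √2*√W)
y(V, Y) = -37/20 (y(V, Y) = -⅗ - 5*(-1)/(-4) = -⅗ - 1*(-5)*(-¼) = -⅗ + 5*(-¼) = -⅗ - 5/4 = -37/20)
-209333 - a(2²)*y(L, 41) = -209333 - (3 + √2*√(2²))*(-37)/20 = -209333 - (3 + √2*√4)*(-37)/20 = -209333 - (3 + √2*2)*(-37)/20 = -209333 - (3 + 2*√2)*(-37)/20 = -209333 - (-111/20 - 37*√2/10) = -209333 + (111/20 + 37*√2/10) = -4186549/20 + 37*√2/10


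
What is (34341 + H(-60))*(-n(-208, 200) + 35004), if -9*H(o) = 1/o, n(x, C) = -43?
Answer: 649916509627/540 ≈ 1.2035e+9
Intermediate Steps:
H(o) = -1/(9*o)
(34341 + H(-60))*(-n(-208, 200) + 35004) = (34341 - ⅑/(-60))*(-1*(-43) + 35004) = (34341 - ⅑*(-1/60))*(43 + 35004) = (34341 + 1/540)*35047 = (18544141/540)*35047 = 649916509627/540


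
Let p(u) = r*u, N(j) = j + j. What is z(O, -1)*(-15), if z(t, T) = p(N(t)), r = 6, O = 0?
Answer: 0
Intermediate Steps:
N(j) = 2*j
p(u) = 6*u
z(t, T) = 12*t (z(t, T) = 6*(2*t) = 12*t)
z(O, -1)*(-15) = (12*0)*(-15) = 0*(-15) = 0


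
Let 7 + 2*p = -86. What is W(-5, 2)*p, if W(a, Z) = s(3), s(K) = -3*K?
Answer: 837/2 ≈ 418.50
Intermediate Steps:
p = -93/2 (p = -7/2 + (1/2)*(-86) = -7/2 - 43 = -93/2 ≈ -46.500)
W(a, Z) = -9 (W(a, Z) = -3*3 = -9)
W(-5, 2)*p = -9*(-93/2) = 837/2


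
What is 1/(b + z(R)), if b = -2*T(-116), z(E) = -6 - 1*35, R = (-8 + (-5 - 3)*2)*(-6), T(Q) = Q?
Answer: 1/191 ≈ 0.0052356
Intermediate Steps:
R = 144 (R = (-8 - 8*2)*(-6) = (-8 - 16)*(-6) = -24*(-6) = 144)
z(E) = -41 (z(E) = -6 - 35 = -41)
b = 232 (b = -2*(-116) = 232)
1/(b + z(R)) = 1/(232 - 41) = 1/191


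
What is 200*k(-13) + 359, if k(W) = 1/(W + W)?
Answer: 4567/13 ≈ 351.31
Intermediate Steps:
k(W) = 1/(2*W)
200*k(-13) + 359 = 200*((½)/(-13)) + 359 = 200*((½)*(-1/13)) + 359 = 200*(-1/26) + 359 = -100/13 + 359 = 4567/13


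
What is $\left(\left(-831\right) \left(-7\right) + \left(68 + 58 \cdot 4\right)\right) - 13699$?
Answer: $-7582$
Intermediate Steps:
$\left(\left(-831\right) \left(-7\right) + \left(68 + 58 \cdot 4\right)\right) - 13699 = \left(5817 + \left(68 + 232\right)\right) - 13699 = \left(5817 + 300\right) - 13699 = 6117 - 13699 = -7582$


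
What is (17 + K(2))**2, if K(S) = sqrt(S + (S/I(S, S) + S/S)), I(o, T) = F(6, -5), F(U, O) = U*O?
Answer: 4379/15 + 68*sqrt(165)/15 ≈ 350.17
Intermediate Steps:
F(U, O) = O*U
I(o, T) = -30 (I(o, T) = -5*6 = -30)
K(S) = sqrt(1 + 29*S/30) (K(S) = sqrt(S + (S/(-30) + S/S)) = sqrt(S + (S*(-1/30) + 1)) = sqrt(S + (-S/30 + 1)) = sqrt(S + (1 - S/30)) = sqrt(1 + 29*S/30))
(17 + K(2))**2 = (17 + sqrt(900 + 870*2)/30)**2 = (17 + sqrt(900 + 1740)/30)**2 = (17 + sqrt(2640)/30)**2 = (17 + (4*sqrt(165))/30)**2 = (17 + 2*sqrt(165)/15)**2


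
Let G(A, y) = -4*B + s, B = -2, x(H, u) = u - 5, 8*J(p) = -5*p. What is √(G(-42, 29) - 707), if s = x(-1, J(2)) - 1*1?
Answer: 5*I*√113/2 ≈ 26.575*I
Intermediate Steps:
J(p) = -5*p/8 (J(p) = (-5*p)/8 = -5*p/8)
x(H, u) = -5 + u
s = -29/4 (s = (-5 - 5/8*2) - 1*1 = (-5 - 5/4) - 1 = -25/4 - 1 = -29/4 ≈ -7.2500)
G(A, y) = ¾ (G(A, y) = -4*(-2) - 29/4 = 8 - 29/4 = ¾)
√(G(-42, 29) - 707) = √(¾ - 707) = √(-2825/4) = 5*I*√113/2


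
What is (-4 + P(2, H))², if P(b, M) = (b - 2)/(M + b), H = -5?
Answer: 16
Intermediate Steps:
P(b, M) = (-2 + b)/(M + b)
(-4 + P(2, H))² = (-4 + (-2 + 2)/(-5 + 2))² = (-4 + 0/(-3))² = (-4 - ⅓*0)² = (-4 + 0)² = (-4)² = 16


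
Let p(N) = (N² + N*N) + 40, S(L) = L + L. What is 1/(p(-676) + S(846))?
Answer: 1/915684 ≈ 1.0921e-6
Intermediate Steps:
S(L) = 2*L
p(N) = 40 + 2*N² (p(N) = (N² + N²) + 40 = 2*N² + 40 = 40 + 2*N²)
1/(p(-676) + S(846)) = 1/((40 + 2*(-676)²) + 2*846) = 1/((40 + 2*456976) + 1692) = 1/((40 + 913952) + 1692) = 1/(913992 + 1692) = 1/915684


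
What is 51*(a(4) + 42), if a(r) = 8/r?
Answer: 2244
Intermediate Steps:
51*(a(4) + 42) = 51*(8/4 + 42) = 51*(8*(¼) + 42) = 51*(2 + 42) = 51*44 = 2244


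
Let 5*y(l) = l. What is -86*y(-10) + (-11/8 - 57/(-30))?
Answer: 6901/40 ≈ 172.52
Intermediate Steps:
y(l) = l/5
-86*y(-10) + (-11/8 - 57/(-30)) = -86*(-10)/5 + (-11/8 - 57/(-30)) = -86*(-2) + (-11*⅛ - 57*(-1/30)) = 172 + (-11/8 + 19/10) = 172 + 21/40 = 6901/40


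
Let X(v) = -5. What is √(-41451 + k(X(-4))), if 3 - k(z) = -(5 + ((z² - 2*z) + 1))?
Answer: I*√41407 ≈ 203.49*I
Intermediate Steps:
k(z) = 9 + z² - 2*z (k(z) = 3 - (-1)*(5 + ((z² - 2*z) + 1)) = 3 - (-1)*(5 + (1 + z² - 2*z)) = 3 - (-1)*(6 + z² - 2*z) = 3 - (-6 - z² + 2*z) = 3 + (6 + z² - 2*z) = 9 + z² - 2*z)
√(-41451 + k(X(-4))) = √(-41451 + (9 + (-5)² - 2*(-5))) = √(-41451 + (9 + 25 + 10)) = √(-41451 + 44) = √(-41407) = I*√41407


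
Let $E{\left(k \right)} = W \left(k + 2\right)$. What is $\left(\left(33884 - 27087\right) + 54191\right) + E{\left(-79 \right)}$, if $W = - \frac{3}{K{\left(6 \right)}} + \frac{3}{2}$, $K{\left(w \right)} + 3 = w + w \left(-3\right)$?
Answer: $\frac{608571}{10} \approx 60857.0$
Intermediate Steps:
$K{\left(w \right)} = -3 - 2 w$ ($K{\left(w \right)} = -3 + \left(w + w \left(-3\right)\right) = -3 + \left(w - 3 w\right) = -3 - 2 w$)
$W = \frac{17}{10}$ ($W = - \frac{3}{-3 - 12} + \frac{3}{2} = - \frac{3}{-3 - 12} + 3 \cdot \frac{1}{2} = - \frac{3}{-15} + \frac{3}{2} = \left(-3\right) \left(- \frac{1}{15}\right) + \frac{3}{2} = \frac{1}{5} + \frac{3}{2} = \frac{17}{10} \approx 1.7$)
$E{\left(k \right)} = \frac{17}{5} + \frac{17 k}{10}$ ($E{\left(k \right)} = \frac{17 \left(k + 2\right)}{10} = \frac{17 \left(2 + k\right)}{10} = \frac{17}{5} + \frac{17 k}{10}$)
$\left(\left(33884 - 27087\right) + 54191\right) + E{\left(-79 \right)} = \left(\left(33884 - 27087\right) + 54191\right) + \left(\frac{17}{5} + \frac{17}{10} \left(-79\right)\right) = \left(6797 + 54191\right) + \left(\frac{17}{5} - \frac{1343}{10}\right) = 60988 - \frac{1309}{10} = \frac{608571}{10}$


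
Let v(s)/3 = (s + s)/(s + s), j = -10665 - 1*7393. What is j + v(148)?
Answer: -18055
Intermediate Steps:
j = -18058 (j = -10665 - 7393 = -18058)
v(s) = 3 (v(s) = 3*((s + s)/(s + s)) = 3*((2*s)/((2*s))) = 3*((2*s)*(1/(2*s))) = 3*1 = 3)
j + v(148) = -18058 + 3 = -18055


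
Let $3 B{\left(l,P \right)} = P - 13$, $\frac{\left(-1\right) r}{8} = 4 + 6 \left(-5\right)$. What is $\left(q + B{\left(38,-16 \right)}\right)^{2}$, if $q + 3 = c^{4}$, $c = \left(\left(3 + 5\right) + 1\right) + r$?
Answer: $\frac{44250723444216975625}{9} \approx 4.9167 \cdot 10^{18}$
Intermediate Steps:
$r = 208$ ($r = - 8 \left(4 + 6 \left(-5\right)\right) = - 8 \left(4 - 30\right) = \left(-8\right) \left(-26\right) = 208$)
$c = 217$ ($c = \left(\left(3 + 5\right) + 1\right) + 208 = \left(8 + 1\right) + 208 = 9 + 208 = 217$)
$B{\left(l,P \right)} = - \frac{13}{3} + \frac{P}{3}$ ($B{\left(l,P \right)} = \frac{P - 13}{3} = \frac{-13 + P}{3} = - \frac{13}{3} + \frac{P}{3}$)
$q = 2217373918$ ($q = -3 + 217^{4} = -3 + 2217373921 = 2217373918$)
$\left(q + B{\left(38,-16 \right)}\right)^{2} = \left(2217373918 + \left(- \frac{13}{3} + \frac{1}{3} \left(-16\right)\right)\right)^{2} = \left(2217373918 - \frac{29}{3}\right)^{2} = \left(\frac{6652121725}{3}\right)^{2} = \frac{44250723444216975625}{9}$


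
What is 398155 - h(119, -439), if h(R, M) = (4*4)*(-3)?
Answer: 398203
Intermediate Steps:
h(R, M) = -48 (h(R, M) = 16*(-3) = -48)
398155 - h(119, -439) = 398155 - 1*(-48) = 398155 + 48 = 398203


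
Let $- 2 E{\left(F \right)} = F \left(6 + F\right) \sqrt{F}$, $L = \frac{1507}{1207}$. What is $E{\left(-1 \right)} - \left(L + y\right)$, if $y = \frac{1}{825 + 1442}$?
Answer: $- \frac{3417576}{2736269} + \frac{5 i}{2} \approx -1.249 + 2.5 i$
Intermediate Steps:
$y = \frac{1}{2267} \approx 0.00044111$
$L = \frac{1507}{1207}$ ($L = 1507 \cdot \frac{1}{1207} = \frac{1507}{1207} \approx 1.2486$)
$E{\left(F \right)} = - \frac{F^{\frac{3}{2}} \left(6 + F\right)}{2}$ ($E{\left(F \right)} = - \frac{F \left(6 + F\right) \sqrt{F}}{2} = - \frac{F^{\frac{3}{2}} \left(6 + F\right)}{2}$)
$E{\left(-1 \right)} - \left(L + y\right) = \frac{\left(-1\right)^{\frac{3}{2}} \left(-6 - -1\right)}{2} - \left(\frac{1507}{1207} + \frac{1}{2267}\right) = \frac{- i \left(-6 + 1\right)}{2} - \frac{3417576}{2736269} = \frac{1}{2} \left(- i\right) \left(-5\right) - \frac{3417576}{2736269} = \frac{5 i}{2} - \frac{3417576}{2736269} = - \frac{3417576}{2736269} + \frac{5 i}{2}$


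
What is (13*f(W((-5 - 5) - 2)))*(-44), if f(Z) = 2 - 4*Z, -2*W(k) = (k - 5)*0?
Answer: -1144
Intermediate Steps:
W(k) = 0 (W(k) = -(k - 5)*0/2 = -(-5 + k)*0/2 = -½*0 = 0)
(13*f(W((-5 - 5) - 2)))*(-44) = (13*(2 - 4*0))*(-44) = (13*(2 + 0))*(-44) = (13*2)*(-44) = 26*(-44) = -1144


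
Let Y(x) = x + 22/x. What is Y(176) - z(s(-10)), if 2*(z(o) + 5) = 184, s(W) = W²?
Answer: 713/8 ≈ 89.125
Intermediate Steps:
z(o) = 87 (z(o) = -5 + (½)*184 = -5 + 92 = 87)
Y(176) - z(s(-10)) = (176 + 22/176) - 1*87 = (176 + 22*(1/176)) - 87 = (176 + ⅛) - 87 = 1409/8 - 87 = 713/8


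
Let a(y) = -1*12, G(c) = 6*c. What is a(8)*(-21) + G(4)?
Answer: 276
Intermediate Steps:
a(y) = -12
a(8)*(-21) + G(4) = -12*(-21) + 6*4 = 252 + 24 = 276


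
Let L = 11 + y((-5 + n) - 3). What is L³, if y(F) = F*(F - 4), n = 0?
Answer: 1225043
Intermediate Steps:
y(F) = F*(-4 + F)
L = 107 (L = 11 + ((-5 + 0) - 3)*(-4 + ((-5 + 0) - 3)) = 11 + (-5 - 3)*(-4 + (-5 - 3)) = 11 - 8*(-4 - 8) = 11 - 8*(-12) = 11 + 96 = 107)
L³ = 107³ = 1225043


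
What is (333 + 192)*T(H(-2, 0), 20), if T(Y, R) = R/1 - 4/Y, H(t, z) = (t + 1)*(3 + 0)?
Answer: 11200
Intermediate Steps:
H(t, z) = 3 + 3*t (H(t, z) = (1 + t)*3 = 3 + 3*t)
T(Y, R) = R - 4/Y (T(Y, R) = R*1 - 4/Y = R - 4/Y)
(333 + 192)*T(H(-2, 0), 20) = (333 + 192)*(20 - 4/(3 + 3*(-2))) = 525*(20 - 4/(3 - 6)) = 525*(20 - 4/(-3)) = 525*(20 - 4*(-1/3)) = 525*(20 + 4/3) = 525*(64/3) = 11200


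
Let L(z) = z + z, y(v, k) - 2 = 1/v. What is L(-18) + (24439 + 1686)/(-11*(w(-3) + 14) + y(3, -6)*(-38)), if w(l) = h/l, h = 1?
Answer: -34729/239 ≈ -145.31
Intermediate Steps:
y(v, k) = 2 + 1/v
L(z) = 2*z
w(l) = 1/l
L(-18) + (24439 + 1686)/(-11*(w(-3) + 14) + y(3, -6)*(-38)) = 2*(-18) + (24439 + 1686)/(-11*(1/(-3) + 14) + (2 + 1/3)*(-38)) = -36 + 26125/(-11*(-⅓ + 14) + (2 + ⅓)*(-38)) = -36 + 26125/(-11*41/3 + (7/3)*(-38)) = -36 + 26125/(-451/3 - 266/3) = -36 + 26125/(-239) = -36 + 26125*(-1/239) = -36 - 26125/239 = -34729/239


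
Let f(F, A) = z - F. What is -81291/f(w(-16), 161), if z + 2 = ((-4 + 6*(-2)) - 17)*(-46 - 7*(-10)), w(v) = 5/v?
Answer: 433552/4233 ≈ 102.42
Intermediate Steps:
z = -794 (z = -2 + ((-4 + 6*(-2)) - 17)*(-46 - 7*(-10)) = -2 + ((-4 - 12) - 17)*(-46 + 70) = -2 + (-16 - 17)*24 = -2 - 33*24 = -2 - 792 = -794)
f(F, A) = -794 - F
-81291/f(w(-16), 161) = -81291/(-794 - 5/(-16)) = -81291/(-794 - 5*(-1)/16) = -81291/(-794 - 1*(-5/16)) = -81291/(-794 + 5/16) = -81291/(-12699/16) = -81291*(-16/12699) = 433552/4233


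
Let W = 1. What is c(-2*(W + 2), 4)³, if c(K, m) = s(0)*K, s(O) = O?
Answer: 0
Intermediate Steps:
c(K, m) = 0 (c(K, m) = 0*K = 0)
c(-2*(W + 2), 4)³ = 0³ = 0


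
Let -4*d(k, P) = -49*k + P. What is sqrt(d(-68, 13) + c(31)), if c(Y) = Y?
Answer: I*sqrt(3221)/2 ≈ 28.377*I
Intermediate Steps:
d(k, P) = -P/4 + 49*k/4 (d(k, P) = -(-49*k + P)/4 = -(P - 49*k)/4 = -P/4 + 49*k/4)
sqrt(d(-68, 13) + c(31)) = sqrt((-1/4*13 + (49/4)*(-68)) + 31) = sqrt((-13/4 - 833) + 31) = sqrt(-3345/4 + 31) = sqrt(-3221/4) = I*sqrt(3221)/2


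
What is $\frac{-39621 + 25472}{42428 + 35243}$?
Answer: $- \frac{14149}{77671} \approx -0.18217$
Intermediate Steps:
$\frac{-39621 + 25472}{42428 + 35243} = - \frac{14149}{77671}$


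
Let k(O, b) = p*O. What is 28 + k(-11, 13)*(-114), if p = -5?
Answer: -6242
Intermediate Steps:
k(O, b) = -5*O
28 + k(-11, 13)*(-114) = 28 - 5*(-11)*(-114) = 28 + 55*(-114) = 28 - 6270 = -6242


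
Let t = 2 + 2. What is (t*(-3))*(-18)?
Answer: 216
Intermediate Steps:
t = 4
(t*(-3))*(-18) = (4*(-3))*(-18) = -12*(-18) = 216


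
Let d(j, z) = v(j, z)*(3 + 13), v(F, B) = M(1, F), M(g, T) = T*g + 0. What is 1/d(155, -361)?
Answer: 1/2480 ≈ 0.00040323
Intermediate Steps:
M(g, T) = T*g
v(F, B) = F (v(F, B) = F*1 = F)
d(j, z) = 16*j (d(j, z) = j*(3 + 13) = j*16 = 16*j)
1/d(155, -361) = 1/(16*155) = 1/2480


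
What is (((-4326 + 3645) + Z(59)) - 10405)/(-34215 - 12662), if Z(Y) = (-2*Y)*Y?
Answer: 18048/46877 ≈ 0.38501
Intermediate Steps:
Z(Y) = -2*Y²
(((-4326 + 3645) + Z(59)) - 10405)/(-34215 - 12662) = (((-4326 + 3645) - 2*59²) - 10405)/(-34215 - 12662) = ((-681 - 2*3481) - 10405)/(-46877) = ((-681 - 6962) - 10405)*(-1/46877) = (-7643 - 10405)*(-1/46877) = -18048*(-1/46877) = 18048/46877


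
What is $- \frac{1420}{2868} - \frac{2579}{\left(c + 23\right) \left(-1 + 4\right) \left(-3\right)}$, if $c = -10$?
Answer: $\frac{602536}{27963} \approx 21.548$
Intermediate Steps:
$- \frac{1420}{2868} - \frac{2579}{\left(c + 23\right) \left(-1 + 4\right) \left(-3\right)} = - \frac{1420}{2868} - \frac{2579}{\left(-10 + 23\right) \left(-1 + 4\right) \left(-3\right)} = \left(-1420\right) \frac{1}{2868} - \frac{2579}{13 \cdot 3 \left(-3\right)} = - \frac{355}{717} - \frac{2579}{39 \left(-3\right)} = - \frac{355}{717} - \frac{2579}{-117} = - \frac{355}{717} - - \frac{2579}{117} = - \frac{355}{717} + \frac{2579}{117} = \frac{602536}{27963}$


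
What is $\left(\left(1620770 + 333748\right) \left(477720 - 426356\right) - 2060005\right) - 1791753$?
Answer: $100388010794$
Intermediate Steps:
$\left(\left(1620770 + 333748\right) \left(477720 - 426356\right) - 2060005\right) - 1791753 = \left(1954518 \cdot 51364 - 2060005\right) - 1791753 = \left(100391862552 - 2060005\right) - 1791753 = 100389802547 - 1791753 = 100388010794$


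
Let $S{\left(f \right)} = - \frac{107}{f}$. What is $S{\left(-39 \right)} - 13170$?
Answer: $- \frac{513523}{39} \approx -13167.0$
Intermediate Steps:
$S{\left(-39 \right)} - 13170 = - \frac{107}{-39} - 13170 = \left(-107\right) \left(- \frac{1}{39}\right) - 13170 = \frac{107}{39} - 13170 = - \frac{513523}{39}$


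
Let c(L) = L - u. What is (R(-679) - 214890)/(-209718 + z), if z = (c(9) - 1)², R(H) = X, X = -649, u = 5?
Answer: 215539/209709 ≈ 1.0278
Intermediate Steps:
R(H) = -649
c(L) = -5 + L (c(L) = L - 1*5 = L - 5 = -5 + L)
z = 9 (z = ((-5 + 9) - 1)² = (4 - 1)² = 3² = 9)
(R(-679) - 214890)/(-209718 + z) = (-649 - 214890)/(-209718 + 9) = -215539/(-209709) = -215539*(-1/209709) = 215539/209709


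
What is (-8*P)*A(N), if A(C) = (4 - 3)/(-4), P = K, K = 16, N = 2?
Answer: 32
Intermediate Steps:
P = 16
A(C) = -¼ (A(C) = 1*(-¼) = -¼)
(-8*P)*A(N) = -8*16*(-¼) = -128*(-¼) = 32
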